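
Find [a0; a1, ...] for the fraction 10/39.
[0; 3, 1, 9]

Euclidean algorithm steps:
10 = 0 × 39 + 10
39 = 3 × 10 + 9
10 = 1 × 9 + 1
9 = 9 × 1 + 0
Continued fraction: [0; 3, 1, 9]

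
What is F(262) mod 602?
85

Matrix identity: Q^n = [[F_(n+1), F_n], [F_n, F_(n-1)]] with Q = [[1,1],[1,0]].
n = 262 = 100000110₂. Square-and-multiply, entries mod 602:
Q^1 = [[1,1],[1,0]]
Q^2 = (Q^1)² = [[2,1],[1,1]]
Q^4 = (Q^2)² = [[5,3],[3,2]]
Q^8 = (Q^4)² = [[34,21],[21,13]]
Q^16 = (Q^8)² = [[393,385],[385,8]]
Q^32 = (Q^16)² = [[470,273],[273,197]]
Q^65 = (Q^32)²·Q = [[134,449],[449,287]]
Q^131 = (Q^65)²·Q = [[430,429],[429,1]]
Q^262 = (Q^131)² = [[517,85],[85,432]]
F_262 mod 602 = Q^262[0][1] = 85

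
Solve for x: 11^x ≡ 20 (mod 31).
16

Baby-step giant-step with step n = ⌈√31⌉ = 6.
Baby steps 11^j mod 31 (j:value) for j=0..5: 0:1, 1:11, 2:28, 3:29, 4:9, 5:6.
Giant-step multiplier: 11^(-6) ≡ 11^(30-6) = 11^24 ≡ 8 (mod 31).
Giant steps γ_i = 20·8^i mod 31: γ_0=20, γ_1=5, γ_2=9 (in table at j=4).
x = i·n + j = 2·6 + 4 = 16.
Check: 11^16 ≡ 20 (mod 31).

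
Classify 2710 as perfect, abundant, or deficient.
deficient

Proper divisors of 2710: sum = 1 + 2 + 5 + 10 + 271 + 542 + 1355 = 2186
Since 2186 < 2710, 2710 is deficient.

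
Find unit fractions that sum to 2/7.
1/4 + 1/28

Greedy algorithm:
2/7: ceiling(7/2) = 4, use 1/4
1/28: ceiling(28/1) = 28, use 1/28
Result: 2/7 = 1/4 + 1/28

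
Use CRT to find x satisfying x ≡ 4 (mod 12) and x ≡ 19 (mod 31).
112

Using Chinese Remainder Theorem:
M = 12 × 31 = 372
M1 = 31, M2 = 12
y1 = 31^(-1) mod 12 = 7
y2 = 12^(-1) mod 31 = 13
x = (4×31×7 + 19×12×13) mod 372 = 112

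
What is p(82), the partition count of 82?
20506255

p(n) counts ways to write n as a sum of positive integers (order ignored).
Euler's pentagonal recurrence: p(k) = p(k-1) + p(k-2) - p(k-5) - p(k-7) + p(k-12) + p(k-15) - ... (offsets j(3j∓1)/2, signs ++--, p(0)=1, p(<0)=0).
DP table for k = 0..81: p(0)=1, p(1)=1, p(2)=2, p(3)=3, p(4)=5, p(5)=7, p(6)=11, p(7)=15, p(8)=22, p(9)=30, p(10)=42, p(11)=56, p(12)=77, p(13)=101, p(14)=135, p(15)=176, p(16)=231, p(17)=297, p(18)=385, p(19)=490, p(20)=627, p(21)=792, p(22)=1002, p(23)=1255, p(24)=1575, p(25)=1958, p(26)=2436, p(27)=3010, p(28)=3718, p(29)=4565, p(30)=5604, p(31)=6842, p(32)=8349, p(33)=10143, p(34)=12310, p(35)=14883, p(36)=17977, p(37)=21637, p(38)=26015, p(39)=31185, p(40)=37338, p(41)=44583, p(42)=53174, p(43)=63261, p(44)=75175, p(45)=89134, p(46)=105558, p(47)=124754, p(48)=147273, p(49)=173525, p(50)=204226, p(51)=239943, p(52)=281589, p(53)=329931, p(54)=386155, p(55)=451276, p(56)=526823, p(57)=614154, p(58)=715220, p(59)=831820, p(60)=966467, p(61)=1121505, p(62)=1300156, p(63)=1505499, p(64)=1741630, p(65)=2012558, p(66)=2323520, p(67)=2679689, p(68)=3087735, p(69)=3554345, p(70)=4087968, p(71)=4697205, p(72)=5392783, p(73)=6185689, p(74)=7089500, p(75)=8118264, p(76)=9289091, p(77)=10619863, p(78)=12132164, p(79)=13848650, p(80)=15796476, p(81)=18004327.
Final step: p(82) = p(81) + p(80) - p(77) - p(75) + p(70) + p(67) - p(60) - p(56) + p(47) + p(42) - p(31) - p(25) + p(12) + p(5)
= 18004327 + 15796476 - 10619863 - 8118264 + 4087968 + 2679689 - 966467 - 526823 + 124754 + 53174 - 6842 - 1958 + 77 + 7
= 20506255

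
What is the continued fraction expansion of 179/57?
[3; 7, 8]

Euclidean algorithm steps:
179 = 3 × 57 + 8
57 = 7 × 8 + 1
8 = 8 × 1 + 0
Continued fraction: [3; 7, 8]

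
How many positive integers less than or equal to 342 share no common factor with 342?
108

342 = 2 × 3^2 × 19
φ(n) = n × ∏(1 - 1/p) for each prime p dividing n
φ(342) = 342 × (1 - 1/2) × (1 - 1/3) × (1 - 1/19) = 108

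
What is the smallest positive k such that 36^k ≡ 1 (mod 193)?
48

193 is prime, so ord(36) divides φ(193) = 192.
Divisors of 192: 1, 2, 3, 4, 6, 8, 12, 16, 24, 32, 48, 64, 96, 192.
Repeated squaring: 36^1 ≡ 36, 36^2 ≡ 138, 36^4 ≡ 130, 36^8 ≡ 109, 36^16 ≡ 108, 36^32 ≡ 84, 36^64 ≡ 108, 36^128 ≡ 84 (mod 193).
Test 36^d mod 193 for each divisor d in increasing order:
36^1 ≡ 36
36^2 ≡ 138
36^3 = 36^2·36^1 ≡ 143
36^4 ≡ 130
36^6 = 36^4·36^2 ≡ 184
36^8 ≡ 109
36^12 = 36^8·36^4 ≡ 81
36^16 ≡ 108
36^24 = 36^16·36^8 ≡ 192
36^32 ≡ 84
36^48 = 36^32·36^16 ≡ 1  ← first divisor giving 1
The order is 48.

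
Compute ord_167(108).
83

167 is prime, so ord(108) divides φ(167) = 166.
Divisors of 166: 1, 2, 83, 166.
Repeated squaring: 108^1 ≡ 108, 108^2 ≡ 141, 108^4 ≡ 8, 108^8 ≡ 64, 108^16 ≡ 88, 108^32 ≡ 62, 108^64 ≡ 3, 108^128 ≡ 9 (mod 167).
Test 108^d mod 167 for each divisor d in increasing order:
108^1 ≡ 108
108^2 ≡ 141
108^83 = 108^64·108^16·108^2·108^1 ≡ 1  ← first divisor giving 1
The order is 83.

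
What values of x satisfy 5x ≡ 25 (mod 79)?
x ≡ 5 (mod 79)

gcd(5, 79) = 1, which divides 25, so solutions exist.
Find 5^(-1) mod 79 by the extended Euclidean algorithm:
79 = 15 × 5 + 4  ⟹  4 = (1)·79 + (-15)·5
5 = 1 × 4 + 1  ⟹  1 = (-1)·79 + (16)·5
So (16)·5 ≡ 1 (mod 79), i.e. 5^(-1) ≡ 16 (mod 79).
x ≡ 16 × 25 = 400 ≡ 5 (mod 79).
Check: 5 × 5 = 25 ≡ 25 (mod 79).
Unique solution: x ≡ 5 (mod 79)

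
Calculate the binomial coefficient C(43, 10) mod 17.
0

Using Lucas' theorem:
Write n=43 and k=10 in base 17:
n in base 17: [2, 9]
k in base 17: [0, 10]
C(43,10) mod 17 = ∏ C(n_i, k_i) mod 17
Digit binomials (mod 17): C(2,0) = 1; C(9,10) = 0 (k_i > n_i)
Product: 1 × 0 = 0 ≡ 0 (mod 17)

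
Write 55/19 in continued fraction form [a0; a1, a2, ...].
[2; 1, 8, 2]

Euclidean algorithm steps:
55 = 2 × 19 + 17
19 = 1 × 17 + 2
17 = 8 × 2 + 1
2 = 2 × 1 + 0
Continued fraction: [2; 1, 8, 2]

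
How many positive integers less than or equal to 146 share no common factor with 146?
72

146 = 2 × 73
φ(n) = n × ∏(1 - 1/p) for each prime p dividing n
φ(146) = 146 × (1 - 1/2) × (1 - 1/73) = 72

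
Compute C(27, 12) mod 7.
4

Using Lucas' theorem:
Write n=27 and k=12 in base 7:
n in base 7: [3, 6]
k in base 7: [1, 5]
C(27,12) mod 7 = ∏ C(n_i, k_i) mod 7
Digit binomials (mod 7): C(3,1) = 3; C(6,5) = 6
Product: 3 × 6 = 18 ≡ 4 (mod 7)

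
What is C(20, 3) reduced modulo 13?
9

Using Lucas' theorem:
Write n=20 and k=3 in base 13:
n in base 13: [1, 7]
k in base 13: [0, 3]
C(20,3) mod 13 = ∏ C(n_i, k_i) mod 13
Digit binomials (mod 13): C(1,0) = 1; C(7,3) = 35 ≡ 9
Product: 1 × 9 = 9 ≡ 9 (mod 13)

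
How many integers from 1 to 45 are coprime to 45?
24

45 = 3^2 × 5
φ(n) = n × ∏(1 - 1/p) for each prime p dividing n
φ(45) = 45 × (1 - 1/3) × (1 - 1/5) = 24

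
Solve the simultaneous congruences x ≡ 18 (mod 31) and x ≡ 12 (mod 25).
762

Using Chinese Remainder Theorem:
M = 31 × 25 = 775
M1 = 25, M2 = 31
y1 = 25^(-1) mod 31 = 5
y2 = 31^(-1) mod 25 = 21
x = (18×25×5 + 12×31×21) mod 775 = 762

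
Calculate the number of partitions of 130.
5371315400

p(n) counts ways to write n as a sum of positive integers (order ignored).
Euler's pentagonal recurrence: p(k) = p(k-1) + p(k-2) - p(k-5) - p(k-7) + p(k-12) + p(k-15) - ... (offsets j(3j∓1)/2, signs ++--, p(0)=1, p(<0)=0).
DP table for k = 0..129: p(0)=1, p(1)=1, p(2)=2, p(3)=3, p(4)=5, p(5)=7, p(6)=11, p(7)=15, p(8)=22, p(9)=30, p(10)=42, p(11)=56, p(12)=77, p(13)=101, p(14)=135, p(15)=176, p(16)=231, p(17)=297, p(18)=385, p(19)=490, p(20)=627, p(21)=792, p(22)=1002, p(23)=1255, p(24)=1575, p(25)=1958, p(26)=2436, p(27)=3010, p(28)=3718, p(29)=4565, p(30)=5604, p(31)=6842, p(32)=8349, p(33)=10143, p(34)=12310, p(35)=14883, p(36)=17977, p(37)=21637, p(38)=26015, p(39)=31185, p(40)=37338, p(41)=44583, p(42)=53174, p(43)=63261, p(44)=75175, p(45)=89134, p(46)=105558, p(47)=124754, p(48)=147273, p(49)=173525, p(50)=204226, p(51)=239943, p(52)=281589, p(53)=329931, p(54)=386155, p(55)=451276, p(56)=526823, p(57)=614154, p(58)=715220, p(59)=831820, p(60)=966467, p(61)=1121505, p(62)=1300156, p(63)=1505499, p(64)=1741630, p(65)=2012558, p(66)=2323520, p(67)=2679689, p(68)=3087735, p(69)=3554345, p(70)=4087968, p(71)=4697205, p(72)=5392783, p(73)=6185689, p(74)=7089500, p(75)=8118264, p(76)=9289091, p(77)=10619863, p(78)=12132164, p(79)=13848650, p(80)=15796476, p(81)=18004327, p(82)=20506255, p(83)=23338469, p(84)=26543660, p(85)=30167357, p(86)=34262962, p(87)=38887673, p(88)=44108109, p(89)=49995925, p(90)=56634173, p(91)=64112359, p(92)=72533807, p(93)=82010177, p(94)=92669720, p(95)=104651419, p(96)=118114304, p(97)=133230930, p(98)=150198136, p(99)=169229875, p(100)=190569292, p(101)=214481126, p(102)=241265379, p(103)=271248950, p(104)=304801365, p(105)=342325709, p(106)=384276336, p(107)=431149389, p(108)=483502844, p(109)=541946240, p(110)=607163746, p(111)=679903203, p(112)=761002156, p(113)=851376628, p(114)=952050665, p(115)=1064144451, p(116)=1188908248, p(117)=1327710076, p(118)=1482074143, p(119)=1653668665, p(120)=1844349560, p(121)=2056148051, p(122)=2291320912, p(123)=2552338241, p(124)=2841940500, p(125)=3163127352, p(126)=3519222692, p(127)=3913864295, p(128)=4351078600, p(129)=4835271870.
Final step: p(130) = p(129) + p(128) - p(125) - p(123) + p(118) + p(115) - p(108) - p(104) + p(95) + p(90) - p(79) - p(73) + p(60) + p(53) - p(38) - p(30) + p(13) + p(4)
= 4835271870 + 4351078600 - 3163127352 - 2552338241 + 1482074143 + 1064144451 - 483502844 - 304801365 + 104651419 + 56634173 - 13848650 - 6185689 + 966467 + 329931 - 26015 - 5604 + 101 + 5
= 5371315400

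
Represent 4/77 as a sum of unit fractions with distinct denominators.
1/20 + 1/514 + 1/395780

Greedy algorithm:
4/77: ceiling(77/4) = 20, use 1/20
3/1540: ceiling(1540/3) = 514, use 1/514
1/395780: ceiling(395780/1) = 395780, use 1/395780
Result: 4/77 = 1/20 + 1/514 + 1/395780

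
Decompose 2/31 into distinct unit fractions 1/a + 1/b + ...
1/16 + 1/496

Greedy algorithm:
2/31: ceiling(31/2) = 16, use 1/16
1/496: ceiling(496/1) = 496, use 1/496
Result: 2/31 = 1/16 + 1/496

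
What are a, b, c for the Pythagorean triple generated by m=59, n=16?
(3225, 1888, 3737)

Euclid's formula: a = m² - n², b = 2mn, c = m² + n²
m = 59, n = 16
a = 59² - 16² = 3481 - 256 = 3225
b = 2 × 59 × 16 = 1888
c = 59² + 16² = 3481 + 256 = 3737
Verification: 3225² + 1888² = 10400625 + 3564544 = 13965169 = 3737² ✓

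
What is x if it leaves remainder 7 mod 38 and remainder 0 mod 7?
7

Using Chinese Remainder Theorem:
M = 38 × 7 = 266
M1 = 7, M2 = 38
y1 = 7^(-1) mod 38 = 11
y2 = 38^(-1) mod 7 = 5
x = (7×7×11 + 0×38×5) mod 266 = 7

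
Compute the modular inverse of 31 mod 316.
51

gcd(31, 316) = 1, so the inverse exists.
Extended Euclidean algorithm on (316, 31):
316 = 10 × 31 + 6  ⟹  6 = (1)·316 + (-10)·31
31 = 5 × 6 + 1  ⟹  1 = (-5)·316 + (51)·31
So (51)·31 ≡ 1 (mod 316), i.e. 31^(-1) ≡ 51 (mod 316).
Check: 31 × 51 = 1581 ≡ 1 (mod 316)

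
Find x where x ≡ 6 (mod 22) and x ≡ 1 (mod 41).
534

Using Chinese Remainder Theorem:
M = 22 × 41 = 902
M1 = 41, M2 = 22
y1 = 41^(-1) mod 22 = 7
y2 = 22^(-1) mod 41 = 28
x = (6×41×7 + 1×22×28) mod 902 = 534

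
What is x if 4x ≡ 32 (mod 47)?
x ≡ 8 (mod 47)

gcd(4, 47) = 1, which divides 32, so solutions exist.
Find 4^(-1) mod 47 by the extended Euclidean algorithm:
47 = 11 × 4 + 3  ⟹  3 = (1)·47 + (-11)·4
4 = 1 × 3 + 1  ⟹  1 = (-1)·47 + (12)·4
So (12)·4 ≡ 1 (mod 47), i.e. 4^(-1) ≡ 12 (mod 47).
x ≡ 12 × 32 = 384 ≡ 8 (mod 47).
Check: 4 × 8 = 32 ≡ 32 (mod 47).
Unique solution: x ≡ 8 (mod 47)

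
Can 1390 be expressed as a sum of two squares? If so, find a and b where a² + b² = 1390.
Not possible

Factorization: 1390 = 2 × 5 × 139
By Fermat: n is sum of two squares iff every prime p ≡ 3 (mod 4) appears to even power.
Prime(s) ≡ 3 (mod 4) with odd exponent: [(139, 1)]
Therefore 1390 cannot be expressed as a² + b².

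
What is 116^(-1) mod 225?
161

gcd(116, 225) = 1, so the inverse exists.
Extended Euclidean algorithm on (225, 116):
225 = 1 × 116 + 109  ⟹  109 = (1)·225 + (-1)·116
116 = 1 × 109 + 7  ⟹  7 = (-1)·225 + (2)·116
109 = 15 × 7 + 4  ⟹  4 = (16)·225 + (-31)·116
7 = 1 × 4 + 3  ⟹  3 = (-17)·225 + (33)·116
4 = 1 × 3 + 1  ⟹  1 = (33)·225 + (-64)·116
So (-64)·116 ≡ 1 (mod 225), i.e. 116^(-1) ≡ -64 ≡ 161 (mod 225).
Check: 116 × 161 = 18676 ≡ 1 (mod 225)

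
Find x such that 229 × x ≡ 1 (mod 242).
93

gcd(229, 242) = 1, so the inverse exists.
Extended Euclidean algorithm on (242, 229):
242 = 1 × 229 + 13  ⟹  13 = (1)·242 + (-1)·229
229 = 17 × 13 + 8  ⟹  8 = (-17)·242 + (18)·229
13 = 1 × 8 + 5  ⟹  5 = (18)·242 + (-19)·229
8 = 1 × 5 + 3  ⟹  3 = (-35)·242 + (37)·229
5 = 1 × 3 + 2  ⟹  2 = (53)·242 + (-56)·229
3 = 1 × 2 + 1  ⟹  1 = (-88)·242 + (93)·229
So (93)·229 ≡ 1 (mod 242), i.e. 229^(-1) ≡ 93 (mod 242).
Check: 229 × 93 = 21297 ≡ 1 (mod 242)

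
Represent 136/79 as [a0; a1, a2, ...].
[1; 1, 2, 1, 1, 2, 4]

Euclidean algorithm steps:
136 = 1 × 79 + 57
79 = 1 × 57 + 22
57 = 2 × 22 + 13
22 = 1 × 13 + 9
13 = 1 × 9 + 4
9 = 2 × 4 + 1
4 = 4 × 1 + 0
Continued fraction: [1; 1, 2, 1, 1, 2, 4]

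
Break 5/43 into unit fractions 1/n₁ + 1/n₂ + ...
1/9 + 1/194 + 1/75078

Greedy algorithm:
5/43: ceiling(43/5) = 9, use 1/9
2/387: ceiling(387/2) = 194, use 1/194
1/75078: ceiling(75078/1) = 75078, use 1/75078
Result: 5/43 = 1/9 + 1/194 + 1/75078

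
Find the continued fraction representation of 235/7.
[33; 1, 1, 3]

Euclidean algorithm steps:
235 = 33 × 7 + 4
7 = 1 × 4 + 3
4 = 1 × 3 + 1
3 = 3 × 1 + 0
Continued fraction: [33; 1, 1, 3]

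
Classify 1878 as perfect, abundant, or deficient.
abundant

Proper divisors of 1878: sum = 1 + 2 + 3 + 6 + 313 + 626 + 939 = 1890
Since 1890 > 1878, 1878 is abundant.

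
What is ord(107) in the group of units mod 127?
3

127 is prime, so ord(107) divides φ(127) = 126.
Divisors of 126: 1, 2, 3, 6, 7, 9, 14, 18, 21, 42, 63, 126.
Repeated squaring: 107^1 ≡ 107, 107^2 ≡ 19, 107^4 ≡ 107, 107^8 ≡ 19, 107^16 ≡ 107, 107^32 ≡ 19, 107^64 ≡ 107 (mod 127).
Test 107^d mod 127 for each divisor d in increasing order:
107^1 ≡ 107
107^2 ≡ 19
107^3 = 107^2·107^1 ≡ 1  ← first divisor giving 1
The order is 3.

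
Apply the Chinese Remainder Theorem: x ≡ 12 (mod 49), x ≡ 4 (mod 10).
404

Using Chinese Remainder Theorem:
M = 49 × 10 = 490
M1 = 10, M2 = 49
y1 = 10^(-1) mod 49 = 5
y2 = 49^(-1) mod 10 = 9
x = (12×10×5 + 4×49×9) mod 490 = 404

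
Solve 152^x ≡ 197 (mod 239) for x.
54

Baby-step giant-step with step n = ⌈√239⌉ = 16.
Baby steps 152^j mod 239 (j:value) for j=0..15: 0:1, 1:152, 2:160, 3:181, 4:27, 5:41, 6:18, 7:107, 8:12, 9:151, 10:8, 11:21, 12:85, 13:14, 14:216, 15:89.
Giant-step multiplier: 152^(-16) ≡ 152^(238-16) = 152^222 ≡ 161 (mod 239).
Giant steps γ_i = 197·161^i mod 239: γ_0=197, γ_1=169, γ_2=202, γ_3=18 (in table at j=6).
x = i·n + j = 3·16 + 6 = 54.
Check: 152^54 ≡ 197 (mod 239).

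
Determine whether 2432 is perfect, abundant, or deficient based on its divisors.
abundant

Proper divisors of 2432: sum = 1 + 2 + 4 + 8 + 16 + 19 + 32 + 38 + 64 + 76 + 128 + 152 + 304 + 608 + 1216 = 2668
Since 2668 > 2432, 2432 is abundant.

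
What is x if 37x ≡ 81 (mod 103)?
x ≡ 69 (mod 103)

gcd(37, 103) = 1, which divides 81, so solutions exist.
Find 37^(-1) mod 103 by the extended Euclidean algorithm:
103 = 2 × 37 + 29  ⟹  29 = (1)·103 + (-2)·37
37 = 1 × 29 + 8  ⟹  8 = (-1)·103 + (3)·37
29 = 3 × 8 + 5  ⟹  5 = (4)·103 + (-11)·37
8 = 1 × 5 + 3  ⟹  3 = (-5)·103 + (14)·37
5 = 1 × 3 + 2  ⟹  2 = (9)·103 + (-25)·37
3 = 1 × 2 + 1  ⟹  1 = (-14)·103 + (39)·37
So (39)·37 ≡ 1 (mod 103), i.e. 37^(-1) ≡ 39 (mod 103).
x ≡ 39 × 81 = 3159 ≡ 69 (mod 103).
Check: 37 × 69 = 2553 ≡ 81 (mod 103).
Unique solution: x ≡ 69 (mod 103)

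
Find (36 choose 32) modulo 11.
0

Using Lucas' theorem:
Write n=36 and k=32 in base 11:
n in base 11: [3, 3]
k in base 11: [2, 10]
C(36,32) mod 11 = ∏ C(n_i, k_i) mod 11
Digit binomials (mod 11): C(3,2) = 3; C(3,10) = 0 (k_i > n_i)
Product: 3 × 0 = 0 ≡ 0 (mod 11)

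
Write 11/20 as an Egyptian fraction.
1/2 + 1/20

Greedy algorithm:
11/20: ceiling(20/11) = 2, use 1/2
1/20: ceiling(20/1) = 20, use 1/20
Result: 11/20 = 1/2 + 1/20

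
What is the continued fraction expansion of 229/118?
[1; 1, 15, 1, 6]

Euclidean algorithm steps:
229 = 1 × 118 + 111
118 = 1 × 111 + 7
111 = 15 × 7 + 6
7 = 1 × 6 + 1
6 = 6 × 1 + 0
Continued fraction: [1; 1, 15, 1, 6]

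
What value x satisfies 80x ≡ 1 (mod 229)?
146

gcd(80, 229) = 1, so the inverse exists.
Extended Euclidean algorithm on (229, 80):
229 = 2 × 80 + 69  ⟹  69 = (1)·229 + (-2)·80
80 = 1 × 69 + 11  ⟹  11 = (-1)·229 + (3)·80
69 = 6 × 11 + 3  ⟹  3 = (7)·229 + (-20)·80
11 = 3 × 3 + 2  ⟹  2 = (-22)·229 + (63)·80
3 = 1 × 2 + 1  ⟹  1 = (29)·229 + (-83)·80
So (-83)·80 ≡ 1 (mod 229), i.e. 80^(-1) ≡ -83 ≡ 146 (mod 229).
Check: 80 × 146 = 11680 ≡ 1 (mod 229)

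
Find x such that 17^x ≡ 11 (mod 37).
30

Baby-step giant-step with step n = ⌈√37⌉ = 7.
Baby steps 17^j mod 37 (j:value) for j=0..6: 0:1, 1:17, 2:30, 3:29, 4:12, 5:19, 6:27.
Giant-step multiplier: 17^(-7) ≡ 17^(36-7) = 17^29 ≡ 5 (mod 37).
Giant steps γ_i = 11·5^i mod 37: γ_0=11, γ_1=18, γ_2=16, γ_3=6, γ_4=30 (in table at j=2).
x = i·n + j = 4·7 + 2 = 30.
Check: 17^30 ≡ 11 (mod 37).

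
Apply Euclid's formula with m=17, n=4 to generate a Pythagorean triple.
(273, 136, 305)

Euclid's formula: a = m² - n², b = 2mn, c = m² + n²
m = 17, n = 4
a = 17² - 4² = 289 - 16 = 273
b = 2 × 17 × 4 = 136
c = 17² + 4² = 289 + 16 = 305
Verification: 273² + 136² = 74529 + 18496 = 93025 = 305² ✓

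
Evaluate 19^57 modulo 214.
209

Repeated squaring. Binary of 57 = 111001.
19^1 ≡ 19 (mod 214); 19^2 ≡ 147 (mod 214); 19^4 ≡ 209 (mod 214); 19^8 ≡ 25 (mod 214); 19^16 ≡ 197 (mod 214); 19^32 ≡ 75 (mod 214)
19^57 = 19^1 × 19^8 × 19^16 × 19^32 ≡ 209 (mod 214)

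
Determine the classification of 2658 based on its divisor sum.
abundant

Proper divisors of 2658: sum = 1 + 2 + 3 + 6 + 443 + 886 + 1329 = 2670
Since 2670 > 2658, 2658 is abundant.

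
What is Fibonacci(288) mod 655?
136

Matrix identity: Q^n = [[F_(n+1), F_n], [F_n, F_(n-1)]] with Q = [[1,1],[1,0]].
n = 288 = 100100000₂. Square-and-multiply, entries mod 655:
Q^1 = [[1,1],[1,0]]
Q^2 = (Q^1)² = [[2,1],[1,1]]
Q^4 = (Q^2)² = [[5,3],[3,2]]
Q^9 = (Q^4)²·Q = [[55,34],[34,21]]
Q^18 = (Q^9)² = [[251,619],[619,287]]
Q^36 = (Q^18)² = [[107,282],[282,480]]
Q^72 = (Q^36)² = [[583,474],[474,109]]
Q^144 = (Q^72)² = [[610,508],[508,102]]
Q^288 = (Q^144)² = [[54,136],[136,573]]
F_288 mod 655 = Q^288[0][1] = 136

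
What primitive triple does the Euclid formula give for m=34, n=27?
(427, 1836, 1885)

Euclid's formula: a = m² - n², b = 2mn, c = m² + n²
m = 34, n = 27
a = 34² - 27² = 1156 - 729 = 427
b = 2 × 34 × 27 = 1836
c = 34² + 27² = 1156 + 729 = 1885
Verification: 427² + 1836² = 182329 + 3370896 = 3553225 = 1885² ✓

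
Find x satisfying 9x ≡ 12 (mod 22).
x ≡ 16 (mod 22)

gcd(9, 22) = 1, which divides 12, so solutions exist.
Find 9^(-1) mod 22 by the extended Euclidean algorithm:
22 = 2 × 9 + 4  ⟹  4 = (1)·22 + (-2)·9
9 = 2 × 4 + 1  ⟹  1 = (-2)·22 + (5)·9
So (5)·9 ≡ 1 (mod 22), i.e. 9^(-1) ≡ 5 (mod 22).
x ≡ 5 × 12 = 60 ≡ 16 (mod 22).
Check: 9 × 16 = 144 ≡ 12 (mod 22).
Unique solution: x ≡ 16 (mod 22)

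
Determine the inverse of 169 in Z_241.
164

gcd(169, 241) = 1, so the inverse exists.
Extended Euclidean algorithm on (241, 169):
241 = 1 × 169 + 72  ⟹  72 = (1)·241 + (-1)·169
169 = 2 × 72 + 25  ⟹  25 = (-2)·241 + (3)·169
72 = 2 × 25 + 22  ⟹  22 = (5)·241 + (-7)·169
25 = 1 × 22 + 3  ⟹  3 = (-7)·241 + (10)·169
22 = 7 × 3 + 1  ⟹  1 = (54)·241 + (-77)·169
So (-77)·169 ≡ 1 (mod 241), i.e. 169^(-1) ≡ -77 ≡ 164 (mod 241).
Check: 169 × 164 = 27716 ≡ 1 (mod 241)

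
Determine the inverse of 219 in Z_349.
51

gcd(219, 349) = 1, so the inverse exists.
Extended Euclidean algorithm on (349, 219):
349 = 1 × 219 + 130  ⟹  130 = (1)·349 + (-1)·219
219 = 1 × 130 + 89  ⟹  89 = (-1)·349 + (2)·219
130 = 1 × 89 + 41  ⟹  41 = (2)·349 + (-3)·219
89 = 2 × 41 + 7  ⟹  7 = (-5)·349 + (8)·219
41 = 5 × 7 + 6  ⟹  6 = (27)·349 + (-43)·219
7 = 1 × 6 + 1  ⟹  1 = (-32)·349 + (51)·219
So (51)·219 ≡ 1 (mod 349), i.e. 219^(-1) ≡ 51 (mod 349).
Check: 219 × 51 = 11169 ≡ 1 (mod 349)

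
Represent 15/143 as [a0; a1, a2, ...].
[0; 9, 1, 1, 7]

Euclidean algorithm steps:
15 = 0 × 143 + 15
143 = 9 × 15 + 8
15 = 1 × 8 + 7
8 = 1 × 7 + 1
7 = 7 × 1 + 0
Continued fraction: [0; 9, 1, 1, 7]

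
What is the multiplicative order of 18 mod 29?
28

29 is prime, so ord(18) divides φ(29) = 28.
Divisors of 28: 1, 2, 4, 7, 14, 28.
Repeated squaring: 18^1 ≡ 18, 18^2 ≡ 5, 18^4 ≡ 25, 18^8 ≡ 16, 18^16 ≡ 24 (mod 29).
Test 18^d mod 29 for each divisor d in increasing order:
18^1 ≡ 18
18^2 ≡ 5
18^4 ≡ 25
18^7 = 18^4·18^2·18^1 ≡ 17
18^14 = 18^8·18^4·18^2 ≡ 28
18^28 = 18^16·18^8·18^4 ≡ 1  ← first divisor giving 1
The order is 28.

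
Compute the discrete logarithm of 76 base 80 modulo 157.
46

Baby-step giant-step with step n = ⌈√157⌉ = 13.
Baby steps 80^j mod 157 (j:value) for j=0..12: 0:1, 1:80, 2:120, 3:23, 4:113, 5:91, 6:58, 7:87, 8:52, 9:78, 10:117, 11:97, 12:67.
Giant-step multiplier: 80^(-13) ≡ 80^(156-13) = 80^143 ≡ 50 (mod 157).
Giant steps γ_i = 76·50^i mod 157: γ_0=76, γ_1=32, γ_2=30, γ_3=87 (in table at j=7).
x = i·n + j = 3·13 + 7 = 46.
Check: 80^46 ≡ 76 (mod 157).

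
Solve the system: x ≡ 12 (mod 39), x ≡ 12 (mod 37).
12

Using Chinese Remainder Theorem:
M = 39 × 37 = 1443
M1 = 37, M2 = 39
y1 = 37^(-1) mod 39 = 19
y2 = 39^(-1) mod 37 = 19
x = (12×37×19 + 12×39×19) mod 1443 = 12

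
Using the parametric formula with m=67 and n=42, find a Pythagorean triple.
(2725, 5628, 6253)

Euclid's formula: a = m² - n², b = 2mn, c = m² + n²
m = 67, n = 42
a = 67² - 42² = 4489 - 1764 = 2725
b = 2 × 67 × 42 = 5628
c = 67² + 42² = 4489 + 1764 = 6253
Verification: 2725² + 5628² = 7425625 + 31674384 = 39100009 = 6253² ✓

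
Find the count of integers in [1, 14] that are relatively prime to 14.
6

14 = 2 × 7
φ(n) = n × ∏(1 - 1/p) for each prime p dividing n
φ(14) = 14 × (1 - 1/2) × (1 - 1/7) = 6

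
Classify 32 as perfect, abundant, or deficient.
deficient

Proper divisors of 32: sum = 1 + 2 + 4 + 8 + 16 = 31
Since 31 < 32, 32 is deficient.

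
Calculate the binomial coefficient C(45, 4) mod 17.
7

Using Lucas' theorem:
Write n=45 and k=4 in base 17:
n in base 17: [2, 11]
k in base 17: [0, 4]
C(45,4) mod 17 = ∏ C(n_i, k_i) mod 17
Digit binomials (mod 17): C(2,0) = 1; C(11,4) = 330 ≡ 7
Product: 1 × 7 = 7 ≡ 7 (mod 17)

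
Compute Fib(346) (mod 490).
153

Matrix identity: Q^n = [[F_(n+1), F_n], [F_n, F_(n-1)]] with Q = [[1,1],[1,0]].
n = 346 = 101011010₂. Square-and-multiply, entries mod 490:
Q^1 = [[1,1],[1,0]]
Q^2 = (Q^1)² = [[2,1],[1,1]]
Q^5 = (Q^2)²·Q = [[8,5],[5,3]]
Q^10 = (Q^5)² = [[89,55],[55,34]]
Q^21 = (Q^10)²·Q = [[71,166],[166,395]]
Q^43 = (Q^21)²·Q = [[193,257],[257,426]]
Q^86 = (Q^43)² = [[398,323],[323,75]]
Q^173 = (Q^86)²·Q = [[482,93],[93,389]]
Q^346 = (Q^173)² = [[383,153],[153,230]]
F_346 mod 490 = Q^346[0][1] = 153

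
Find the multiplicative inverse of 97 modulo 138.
37

gcd(97, 138) = 1, so the inverse exists.
Extended Euclidean algorithm on (138, 97):
138 = 1 × 97 + 41  ⟹  41 = (1)·138 + (-1)·97
97 = 2 × 41 + 15  ⟹  15 = (-2)·138 + (3)·97
41 = 2 × 15 + 11  ⟹  11 = (5)·138 + (-7)·97
15 = 1 × 11 + 4  ⟹  4 = (-7)·138 + (10)·97
11 = 2 × 4 + 3  ⟹  3 = (19)·138 + (-27)·97
4 = 1 × 3 + 1  ⟹  1 = (-26)·138 + (37)·97
So (37)·97 ≡ 1 (mod 138), i.e. 97^(-1) ≡ 37 (mod 138).
Check: 97 × 37 = 3589 ≡ 1 (mod 138)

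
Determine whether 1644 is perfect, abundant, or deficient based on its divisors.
abundant

Proper divisors of 1644: sum = 1 + 2 + 3 + 4 + 6 + 12 + 137 + 274 + 411 + 548 + 822 = 2220
Since 2220 > 1644, 1644 is abundant.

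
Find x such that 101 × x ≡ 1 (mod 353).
7

gcd(101, 353) = 1, so the inverse exists.
Extended Euclidean algorithm on (353, 101):
353 = 3 × 101 + 50  ⟹  50 = (1)·353 + (-3)·101
101 = 2 × 50 + 1  ⟹  1 = (-2)·353 + (7)·101
So (7)·101 ≡ 1 (mod 353), i.e. 101^(-1) ≡ 7 (mod 353).
Check: 101 × 7 = 707 ≡ 1 (mod 353)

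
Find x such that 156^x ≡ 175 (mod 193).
98

Baby-step giant-step with step n = ⌈√193⌉ = 14.
Baby steps 156^j mod 193 (j:value) for j=0..13: 0:1, 1:156, 2:18, 3:106, 4:131, 5:171, 6:42, 7:183, 8:177, 9:13, 10:98, 11:41, 12:27, 13:159.
Giant-step multiplier: 156^(-14) ≡ 156^(192-14) = 156^178 ≡ 83 (mod 193).
Giant steps γ_i = 175·83^i mod 193: γ_0=175, γ_1=50, γ_2=97, γ_3=138, γ_4=67, γ_5=157, γ_6=100, γ_7=1 (in table at j=0).
x = i·n + j = 7·14 + 0 = 98.
Check: 156^98 ≡ 175 (mod 193).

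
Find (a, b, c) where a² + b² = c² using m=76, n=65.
(1551, 9880, 10001)

Euclid's formula: a = m² - n², b = 2mn, c = m² + n²
m = 76, n = 65
a = 76² - 65² = 5776 - 4225 = 1551
b = 2 × 76 × 65 = 9880
c = 76² + 65² = 5776 + 4225 = 10001
Verification: 1551² + 9880² = 2405601 + 97614400 = 100020001 = 10001² ✓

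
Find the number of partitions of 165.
172389800255

p(n) counts ways to write n as a sum of positive integers (order ignored).
Euler's pentagonal recurrence: p(k) = p(k-1) + p(k-2) - p(k-5) - p(k-7) + p(k-12) + p(k-15) - ... (offsets j(3j∓1)/2, signs ++--, p(0)=1, p(<0)=0).
DP table for k = 0..164: p(0)=1, p(1)=1, p(2)=2, p(3)=3, p(4)=5, p(5)=7, p(6)=11, p(7)=15, p(8)=22, p(9)=30, p(10)=42, p(11)=56, p(12)=77, p(13)=101, p(14)=135, p(15)=176, p(16)=231, p(17)=297, p(18)=385, p(19)=490, p(20)=627, p(21)=792, p(22)=1002, p(23)=1255, p(24)=1575, p(25)=1958, p(26)=2436, p(27)=3010, p(28)=3718, p(29)=4565, p(30)=5604, p(31)=6842, p(32)=8349, p(33)=10143, p(34)=12310, p(35)=14883, p(36)=17977, p(37)=21637, p(38)=26015, p(39)=31185, p(40)=37338, p(41)=44583, p(42)=53174, p(43)=63261, p(44)=75175, p(45)=89134, p(46)=105558, p(47)=124754, p(48)=147273, p(49)=173525, p(50)=204226, p(51)=239943, p(52)=281589, p(53)=329931, p(54)=386155, p(55)=451276, p(56)=526823, p(57)=614154, p(58)=715220, p(59)=831820, p(60)=966467, p(61)=1121505, p(62)=1300156, p(63)=1505499, p(64)=1741630, p(65)=2012558, p(66)=2323520, p(67)=2679689, p(68)=3087735, p(69)=3554345, p(70)=4087968, p(71)=4697205, p(72)=5392783, p(73)=6185689, p(74)=7089500, p(75)=8118264, p(76)=9289091, p(77)=10619863, p(78)=12132164, p(79)=13848650, p(80)=15796476, p(81)=18004327, p(82)=20506255, p(83)=23338469, p(84)=26543660, p(85)=30167357, p(86)=34262962, p(87)=38887673, p(88)=44108109, p(89)=49995925, p(90)=56634173, p(91)=64112359, p(92)=72533807, p(93)=82010177, p(94)=92669720, p(95)=104651419, p(96)=118114304, p(97)=133230930, p(98)=150198136, p(99)=169229875, p(100)=190569292, p(101)=214481126, p(102)=241265379, p(103)=271248950, p(104)=304801365, p(105)=342325709, p(106)=384276336, p(107)=431149389, p(108)=483502844, p(109)=541946240, p(110)=607163746, p(111)=679903203, p(112)=761002156, p(113)=851376628, p(114)=952050665, p(115)=1064144451, p(116)=1188908248, p(117)=1327710076, p(118)=1482074143, p(119)=1653668665, p(120)=1844349560, p(121)=2056148051, p(122)=2291320912, p(123)=2552338241, p(124)=2841940500, p(125)=3163127352, p(126)=3519222692, p(127)=3913864295, p(128)=4351078600, p(129)=4835271870, p(130)=5371315400, p(131)=5964539504, p(132)=6620830889, p(133)=7346629512, p(134)=8149040695, p(135)=9035836076, p(136)=10015581680, p(137)=11097645016, p(138)=12292341831, p(139)=13610949895, p(140)=15065878135, p(141)=16670689208, p(142)=18440293320, p(143)=20390982757, p(144)=22540654445, p(145)=24908858009, p(146)=27517052599, p(147)=30388671978, p(148)=33549419497, p(149)=37027355200, p(150)=40853235313, p(151)=45060624582, p(152)=49686288421, p(153)=54770336324, p(154)=60356673280, p(155)=66493182097, p(156)=73232243759, p(157)=80630964769, p(158)=88751778802, p(159)=97662728555, p(160)=107438159466, p(161)=118159068427, p(162)=129913904637, p(163)=142798995930, p(164)=156919475295.
Final step: p(165) = p(164) + p(163) - p(160) - p(158) + p(153) + p(150) - p(143) - p(139) + p(130) + p(125) - p(114) - p(108) + p(95) + p(88) - p(73) - p(65) + p(48) + p(39) - p(20) - p(10)
= 156919475295 + 142798995930 - 107438159466 - 88751778802 + 54770336324 + 40853235313 - 20390982757 - 13610949895 + 5371315400 + 3163127352 - 952050665 - 483502844 + 104651419 + 44108109 - 6185689 - 2012558 + 147273 + 31185 - 627 - 42
= 172389800255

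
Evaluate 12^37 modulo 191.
20

Repeated squaring. Binary of 37 = 100101.
12^1 ≡ 12 (mod 191); 12^2 ≡ 144 (mod 191); 12^4 ≡ 108 (mod 191); 12^8 ≡ 13 (mod 191); 12^16 ≡ 169 (mod 191); 12^32 ≡ 102 (mod 191)
12^37 = 12^1 × 12^4 × 12^32 ≡ 20 (mod 191)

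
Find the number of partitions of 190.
1667727404093

p(n) counts ways to write n as a sum of positive integers (order ignored).
Euler's pentagonal recurrence: p(k) = p(k-1) + p(k-2) - p(k-5) - p(k-7) + p(k-12) + p(k-15) - ... (offsets j(3j∓1)/2, signs ++--, p(0)=1, p(<0)=0).
DP table for k = 0..189: p(0)=1, p(1)=1, p(2)=2, p(3)=3, p(4)=5, p(5)=7, p(6)=11, p(7)=15, p(8)=22, p(9)=30, p(10)=42, p(11)=56, p(12)=77, p(13)=101, p(14)=135, p(15)=176, p(16)=231, p(17)=297, p(18)=385, p(19)=490, p(20)=627, p(21)=792, p(22)=1002, p(23)=1255, p(24)=1575, p(25)=1958, p(26)=2436, p(27)=3010, p(28)=3718, p(29)=4565, p(30)=5604, p(31)=6842, p(32)=8349, p(33)=10143, p(34)=12310, p(35)=14883, p(36)=17977, p(37)=21637, p(38)=26015, p(39)=31185, p(40)=37338, p(41)=44583, p(42)=53174, p(43)=63261, p(44)=75175, p(45)=89134, p(46)=105558, p(47)=124754, p(48)=147273, p(49)=173525, p(50)=204226, p(51)=239943, p(52)=281589, p(53)=329931, p(54)=386155, p(55)=451276, p(56)=526823, p(57)=614154, p(58)=715220, p(59)=831820, p(60)=966467, p(61)=1121505, p(62)=1300156, p(63)=1505499, p(64)=1741630, p(65)=2012558, p(66)=2323520, p(67)=2679689, p(68)=3087735, p(69)=3554345, p(70)=4087968, p(71)=4697205, p(72)=5392783, p(73)=6185689, p(74)=7089500, p(75)=8118264, p(76)=9289091, p(77)=10619863, p(78)=12132164, p(79)=13848650, p(80)=15796476, p(81)=18004327, p(82)=20506255, p(83)=23338469, p(84)=26543660, p(85)=30167357, p(86)=34262962, p(87)=38887673, p(88)=44108109, p(89)=49995925, p(90)=56634173, p(91)=64112359, p(92)=72533807, p(93)=82010177, p(94)=92669720, p(95)=104651419, p(96)=118114304, p(97)=133230930, p(98)=150198136, p(99)=169229875, p(100)=190569292, p(101)=214481126, p(102)=241265379, p(103)=271248950, p(104)=304801365, p(105)=342325709, p(106)=384276336, p(107)=431149389, p(108)=483502844, p(109)=541946240, p(110)=607163746, p(111)=679903203, p(112)=761002156, p(113)=851376628, p(114)=952050665, p(115)=1064144451, p(116)=1188908248, p(117)=1327710076, p(118)=1482074143, p(119)=1653668665, p(120)=1844349560, p(121)=2056148051, p(122)=2291320912, p(123)=2552338241, p(124)=2841940500, p(125)=3163127352, p(126)=3519222692, p(127)=3913864295, p(128)=4351078600, p(129)=4835271870, p(130)=5371315400, p(131)=5964539504, p(132)=6620830889, p(133)=7346629512, p(134)=8149040695, p(135)=9035836076, p(136)=10015581680, p(137)=11097645016, p(138)=12292341831, p(139)=13610949895, p(140)=15065878135, p(141)=16670689208, p(142)=18440293320, p(143)=20390982757, p(144)=22540654445, p(145)=24908858009, p(146)=27517052599, p(147)=30388671978, p(148)=33549419497, p(149)=37027355200, p(150)=40853235313, p(151)=45060624582, p(152)=49686288421, p(153)=54770336324, p(154)=60356673280, p(155)=66493182097, p(156)=73232243759, p(157)=80630964769, p(158)=88751778802, p(159)=97662728555, p(160)=107438159466, p(161)=118159068427, p(162)=129913904637, p(163)=142798995930, p(164)=156919475295, p(165)=172389800255, p(166)=189334822579, p(167)=207890420102, p(168)=228204732751, p(169)=250438925115, p(170)=274768617130, p(171)=301384802048, p(172)=330495499613, p(173)=362326859895, p(174)=397125074750, p(175)=435157697830, p(176)=476715857290, p(177)=522115831195, p(178)=571701605655, p(179)=625846753120, p(180)=684957390936, p(181)=749474411781, p(182)=819876908323, p(183)=896684817527, p(184)=980462880430, p(185)=1071823774337, p(186)=1171432692373, p(187)=1280011042268, p(188)=1398341745571, p(189)=1527273599625.
Final step: p(190) = p(189) + p(188) - p(185) - p(183) + p(178) + p(175) - p(168) - p(164) + p(155) + p(150) - p(139) - p(133) + p(120) + p(113) - p(98) - p(90) + p(73) + p(64) - p(45) - p(35) + p(14) + p(3)
= 1527273599625 + 1398341745571 - 1071823774337 - 896684817527 + 571701605655 + 435157697830 - 228204732751 - 156919475295 + 66493182097 + 40853235313 - 13610949895 - 7346629512 + 1844349560 + 851376628 - 150198136 - 56634173 + 6185689 + 1741630 - 89134 - 14883 + 135 + 3
= 1667727404093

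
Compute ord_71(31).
70

71 is prime, so ord(31) divides φ(71) = 70.
Divisors of 70: 1, 2, 5, 7, 10, 14, 35, 70.
Repeated squaring: 31^1 ≡ 31, 31^2 ≡ 38, 31^4 ≡ 24, 31^8 ≡ 8, 31^16 ≡ 64, 31^32 ≡ 49, 31^64 ≡ 58 (mod 71).
Test 31^d mod 71 for each divisor d in increasing order:
31^1 ≡ 31
31^2 ≡ 38
31^5 = 31^4·31^1 ≡ 34
31^7 = 31^4·31^2·31^1 ≡ 14
31^10 = 31^8·31^2 ≡ 20
31^14 = 31^8·31^4·31^2 ≡ 54
31^35 = 31^32·31^2·31^1 ≡ 70
31^70 = 31^64·31^4·31^2 ≡ 1  ← first divisor giving 1
The order is 70.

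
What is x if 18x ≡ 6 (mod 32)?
x ≡ 11 (mod 16)

gcd(18, 32) = 2, which divides 6, so solutions exist.
Divide through by 2: 9x ≡ 3 (mod 16).
Find 9^(-1) mod 16 by the extended Euclidean algorithm:
16 = 1 × 9 + 7  ⟹  7 = (1)·16 + (-1)·9
9 = 1 × 7 + 2  ⟹  2 = (-1)·16 + (2)·9
7 = 3 × 2 + 1  ⟹  1 = (4)·16 + (-7)·9
So (-7)·9 ≡ 1 (mod 16), i.e. 9^(-1) ≡ -7 ≡ 9 (mod 16).
x ≡ 9 × 3 = 27 ≡ 11 (mod 16).
Check: 18 × 11 = 198 ≡ 6 (mod 32).
x ≡ 11 (mod 16), giving 2 solutions mod 32.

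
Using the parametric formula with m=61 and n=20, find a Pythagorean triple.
(3321, 2440, 4121)

Euclid's formula: a = m² - n², b = 2mn, c = m² + n²
m = 61, n = 20
a = 61² - 20² = 3721 - 400 = 3321
b = 2 × 61 × 20 = 2440
c = 61² + 20² = 3721 + 400 = 4121
Verification: 3321² + 2440² = 11029041 + 5953600 = 16982641 = 4121² ✓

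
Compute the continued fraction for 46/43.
[1; 14, 3]

Euclidean algorithm steps:
46 = 1 × 43 + 3
43 = 14 × 3 + 1
3 = 3 × 1 + 0
Continued fraction: [1; 14, 3]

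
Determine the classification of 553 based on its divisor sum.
deficient

Proper divisors of 553: sum = 1 + 7 + 79 = 87
Since 87 < 553, 553 is deficient.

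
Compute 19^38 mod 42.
25

Repeated squaring. Binary of 38 = 100110.
19^1 ≡ 19 (mod 42); 19^2 ≡ 25 (mod 42); 19^4 ≡ 37 (mod 42); 19^8 ≡ 25 (mod 42); 19^16 ≡ 37 (mod 42); 19^32 ≡ 25 (mod 42)
19^38 = 19^2 × 19^4 × 19^32 ≡ 25 (mod 42)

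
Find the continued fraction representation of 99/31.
[3; 5, 6]

Euclidean algorithm steps:
99 = 3 × 31 + 6
31 = 5 × 6 + 1
6 = 6 × 1 + 0
Continued fraction: [3; 5, 6]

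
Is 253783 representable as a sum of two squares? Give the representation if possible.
Not possible

Factorization: 253783 = 19^3 × 37
By Fermat: n is sum of two squares iff every prime p ≡ 3 (mod 4) appears to even power.
Prime(s) ≡ 3 (mod 4) with odd exponent: [(19, 3)]
Therefore 253783 cannot be expressed as a² + b².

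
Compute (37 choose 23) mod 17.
0

Using Lucas' theorem:
Write n=37 and k=23 in base 17:
n in base 17: [2, 3]
k in base 17: [1, 6]
C(37,23) mod 17 = ∏ C(n_i, k_i) mod 17
Digit binomials (mod 17): C(2,1) = 2; C(3,6) = 0 (k_i > n_i)
Product: 2 × 0 = 0 ≡ 0 (mod 17)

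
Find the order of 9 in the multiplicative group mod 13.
3

13 is prime, so ord(9) divides φ(13) = 12.
Divisors of 12: 1, 2, 3, 4, 6, 12.
Repeated squaring: 9^1 ≡ 9, 9^2 ≡ 3, 9^4 ≡ 9, 9^8 ≡ 3 (mod 13).
Test 9^d mod 13 for each divisor d in increasing order:
9^1 ≡ 9
9^2 ≡ 3
9^3 = 9^2·9^1 ≡ 1  ← first divisor giving 1
The order is 3.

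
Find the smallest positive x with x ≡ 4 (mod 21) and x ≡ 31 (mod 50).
781

Using Chinese Remainder Theorem:
M = 21 × 50 = 1050
M1 = 50, M2 = 21
y1 = 50^(-1) mod 21 = 8
y2 = 21^(-1) mod 50 = 31
x = (4×50×8 + 31×21×31) mod 1050 = 781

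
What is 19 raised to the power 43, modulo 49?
19

Repeated squaring. Binary of 43 = 101011.
19^1 ≡ 19 (mod 49); 19^2 ≡ 18 (mod 49); 19^4 ≡ 30 (mod 49); 19^8 ≡ 18 (mod 49); 19^16 ≡ 30 (mod 49); 19^32 ≡ 18 (mod 49)
19^43 = 19^1 × 19^2 × 19^8 × 19^32 ≡ 19 (mod 49)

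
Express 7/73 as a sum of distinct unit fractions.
1/11 + 1/201 + 1/161403

Greedy algorithm:
7/73: ceiling(73/7) = 11, use 1/11
4/803: ceiling(803/4) = 201, use 1/201
1/161403: ceiling(161403/1) = 161403, use 1/161403
Result: 7/73 = 1/11 + 1/201 + 1/161403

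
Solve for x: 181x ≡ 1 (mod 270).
91

gcd(181, 270) = 1, so the inverse exists.
Extended Euclidean algorithm on (270, 181):
270 = 1 × 181 + 89  ⟹  89 = (1)·270 + (-1)·181
181 = 2 × 89 + 3  ⟹  3 = (-2)·270 + (3)·181
89 = 29 × 3 + 2  ⟹  2 = (59)·270 + (-88)·181
3 = 1 × 2 + 1  ⟹  1 = (-61)·270 + (91)·181
So (91)·181 ≡ 1 (mod 270), i.e. 181^(-1) ≡ 91 (mod 270).
Check: 181 × 91 = 16471 ≡ 1 (mod 270)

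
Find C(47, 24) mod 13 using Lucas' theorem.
0

Using Lucas' theorem:
Write n=47 and k=24 in base 13:
n in base 13: [3, 8]
k in base 13: [1, 11]
C(47,24) mod 13 = ∏ C(n_i, k_i) mod 13
Digit binomials (mod 13): C(3,1) = 3; C(8,11) = 0 (k_i > n_i)
Product: 3 × 0 = 0 ≡ 0 (mod 13)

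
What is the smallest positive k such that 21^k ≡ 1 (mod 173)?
86

173 is prime, so ord(21) divides φ(173) = 172.
Divisors of 172: 1, 2, 4, 43, 86, 172.
Repeated squaring: 21^1 ≡ 21, 21^2 ≡ 95, 21^4 ≡ 29, 21^8 ≡ 149, 21^16 ≡ 57, 21^32 ≡ 135, 21^64 ≡ 60, 21^128 ≡ 140 (mod 173).
Test 21^d mod 173 for each divisor d in increasing order:
21^1 ≡ 21
21^2 ≡ 95
21^4 ≡ 29
21^43 = 21^32·21^8·21^2·21^1 ≡ 172
21^86 = 21^64·21^16·21^4·21^2 ≡ 1  ← first divisor giving 1
The order is 86.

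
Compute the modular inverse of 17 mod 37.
24

gcd(17, 37) = 1, so the inverse exists.
Extended Euclidean algorithm on (37, 17):
37 = 2 × 17 + 3  ⟹  3 = (1)·37 + (-2)·17
17 = 5 × 3 + 2  ⟹  2 = (-5)·37 + (11)·17
3 = 1 × 2 + 1  ⟹  1 = (6)·37 + (-13)·17
So (-13)·17 ≡ 1 (mod 37), i.e. 17^(-1) ≡ -13 ≡ 24 (mod 37).
Check: 17 × 24 = 408 ≡ 1 (mod 37)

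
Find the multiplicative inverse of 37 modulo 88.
69

gcd(37, 88) = 1, so the inverse exists.
Extended Euclidean algorithm on (88, 37):
88 = 2 × 37 + 14  ⟹  14 = (1)·88 + (-2)·37
37 = 2 × 14 + 9  ⟹  9 = (-2)·88 + (5)·37
14 = 1 × 9 + 5  ⟹  5 = (3)·88 + (-7)·37
9 = 1 × 5 + 4  ⟹  4 = (-5)·88 + (12)·37
5 = 1 × 4 + 1  ⟹  1 = (8)·88 + (-19)·37
So (-19)·37 ≡ 1 (mod 88), i.e. 37^(-1) ≡ -19 ≡ 69 (mod 88).
Check: 37 × 69 = 2553 ≡ 1 (mod 88)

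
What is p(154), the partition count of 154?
60356673280

p(n) counts ways to write n as a sum of positive integers (order ignored).
Euler's pentagonal recurrence: p(k) = p(k-1) + p(k-2) - p(k-5) - p(k-7) + p(k-12) + p(k-15) - ... (offsets j(3j∓1)/2, signs ++--, p(0)=1, p(<0)=0).
DP table for k = 0..153: p(0)=1, p(1)=1, p(2)=2, p(3)=3, p(4)=5, p(5)=7, p(6)=11, p(7)=15, p(8)=22, p(9)=30, p(10)=42, p(11)=56, p(12)=77, p(13)=101, p(14)=135, p(15)=176, p(16)=231, p(17)=297, p(18)=385, p(19)=490, p(20)=627, p(21)=792, p(22)=1002, p(23)=1255, p(24)=1575, p(25)=1958, p(26)=2436, p(27)=3010, p(28)=3718, p(29)=4565, p(30)=5604, p(31)=6842, p(32)=8349, p(33)=10143, p(34)=12310, p(35)=14883, p(36)=17977, p(37)=21637, p(38)=26015, p(39)=31185, p(40)=37338, p(41)=44583, p(42)=53174, p(43)=63261, p(44)=75175, p(45)=89134, p(46)=105558, p(47)=124754, p(48)=147273, p(49)=173525, p(50)=204226, p(51)=239943, p(52)=281589, p(53)=329931, p(54)=386155, p(55)=451276, p(56)=526823, p(57)=614154, p(58)=715220, p(59)=831820, p(60)=966467, p(61)=1121505, p(62)=1300156, p(63)=1505499, p(64)=1741630, p(65)=2012558, p(66)=2323520, p(67)=2679689, p(68)=3087735, p(69)=3554345, p(70)=4087968, p(71)=4697205, p(72)=5392783, p(73)=6185689, p(74)=7089500, p(75)=8118264, p(76)=9289091, p(77)=10619863, p(78)=12132164, p(79)=13848650, p(80)=15796476, p(81)=18004327, p(82)=20506255, p(83)=23338469, p(84)=26543660, p(85)=30167357, p(86)=34262962, p(87)=38887673, p(88)=44108109, p(89)=49995925, p(90)=56634173, p(91)=64112359, p(92)=72533807, p(93)=82010177, p(94)=92669720, p(95)=104651419, p(96)=118114304, p(97)=133230930, p(98)=150198136, p(99)=169229875, p(100)=190569292, p(101)=214481126, p(102)=241265379, p(103)=271248950, p(104)=304801365, p(105)=342325709, p(106)=384276336, p(107)=431149389, p(108)=483502844, p(109)=541946240, p(110)=607163746, p(111)=679903203, p(112)=761002156, p(113)=851376628, p(114)=952050665, p(115)=1064144451, p(116)=1188908248, p(117)=1327710076, p(118)=1482074143, p(119)=1653668665, p(120)=1844349560, p(121)=2056148051, p(122)=2291320912, p(123)=2552338241, p(124)=2841940500, p(125)=3163127352, p(126)=3519222692, p(127)=3913864295, p(128)=4351078600, p(129)=4835271870, p(130)=5371315400, p(131)=5964539504, p(132)=6620830889, p(133)=7346629512, p(134)=8149040695, p(135)=9035836076, p(136)=10015581680, p(137)=11097645016, p(138)=12292341831, p(139)=13610949895, p(140)=15065878135, p(141)=16670689208, p(142)=18440293320, p(143)=20390982757, p(144)=22540654445, p(145)=24908858009, p(146)=27517052599, p(147)=30388671978, p(148)=33549419497, p(149)=37027355200, p(150)=40853235313, p(151)=45060624582, p(152)=49686288421, p(153)=54770336324.
Final step: p(154) = p(153) + p(152) - p(149) - p(147) + p(142) + p(139) - p(132) - p(128) + p(119) + p(114) - p(103) - p(97) + p(84) + p(77) - p(62) - p(54) + p(37) + p(28) - p(9)
= 54770336324 + 49686288421 - 37027355200 - 30388671978 + 18440293320 + 13610949895 - 6620830889 - 4351078600 + 1653668665 + 952050665 - 271248950 - 133230930 + 26543660 + 10619863 - 1300156 - 386155 + 21637 + 3718 - 30
= 60356673280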